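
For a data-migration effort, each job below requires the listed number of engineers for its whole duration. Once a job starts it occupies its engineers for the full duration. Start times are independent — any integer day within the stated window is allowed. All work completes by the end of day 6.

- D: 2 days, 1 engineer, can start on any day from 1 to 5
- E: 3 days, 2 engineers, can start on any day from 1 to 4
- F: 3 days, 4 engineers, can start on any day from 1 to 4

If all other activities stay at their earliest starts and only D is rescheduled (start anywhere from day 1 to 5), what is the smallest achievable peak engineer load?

D@1: d1:7  d2:7  d3:6  d4:0  d5:0  d6:0 → peak 7
D@2: d1:6  d2:7  d3:7  d4:0  d5:0  d6:0 → peak 7
D@3: d1:6  d2:6  d3:7  d4:1  d5:0  d6:0 → peak 7
D@4: d1:6  d2:6  d3:6  d4:1  d5:1  d6:0 → peak 6
D@5: d1:6  d2:6  d3:6  d4:0  d5:1  d6:1 → peak 6
Best is D@4, peak 6.

6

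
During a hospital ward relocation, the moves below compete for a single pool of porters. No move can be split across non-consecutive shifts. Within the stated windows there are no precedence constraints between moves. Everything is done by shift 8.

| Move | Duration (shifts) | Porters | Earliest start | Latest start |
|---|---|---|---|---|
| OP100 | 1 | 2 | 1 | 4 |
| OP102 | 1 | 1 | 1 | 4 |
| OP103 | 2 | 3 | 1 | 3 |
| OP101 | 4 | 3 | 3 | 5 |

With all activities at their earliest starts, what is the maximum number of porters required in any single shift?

Early-start schedule: OP100@1, OP102@1, OP103@1, OP101@3.
Load per shift: shift 1: 6, shift 2: 3, shift 3: 3, shift 4: 3, shift 5: 3, shift 6: 3, shift 7: 0, shift 8: 0.
Peak is 6.

6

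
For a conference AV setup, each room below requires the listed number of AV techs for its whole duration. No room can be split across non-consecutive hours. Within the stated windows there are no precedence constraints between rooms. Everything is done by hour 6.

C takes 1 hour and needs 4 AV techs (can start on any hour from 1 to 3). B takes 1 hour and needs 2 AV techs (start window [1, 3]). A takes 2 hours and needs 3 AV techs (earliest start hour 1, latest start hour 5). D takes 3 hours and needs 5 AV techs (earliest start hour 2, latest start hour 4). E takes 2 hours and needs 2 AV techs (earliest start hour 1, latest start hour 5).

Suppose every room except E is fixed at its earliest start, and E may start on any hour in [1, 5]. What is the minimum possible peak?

9

E@1: h1:11  h2:10  h3:5  h4:5  h5:0  h6:0 → peak 11
E@2: h1:9  h2:10  h3:7  h4:5  h5:0  h6:0 → peak 10
E@3: h1:9  h2:8  h3:7  h4:7  h5:0  h6:0 → peak 9
E@4: h1:9  h2:8  h3:5  h4:7  h5:2  h6:0 → peak 9
E@5: h1:9  h2:8  h3:5  h4:5  h5:2  h6:2 → peak 9
Best is E@3, peak 9.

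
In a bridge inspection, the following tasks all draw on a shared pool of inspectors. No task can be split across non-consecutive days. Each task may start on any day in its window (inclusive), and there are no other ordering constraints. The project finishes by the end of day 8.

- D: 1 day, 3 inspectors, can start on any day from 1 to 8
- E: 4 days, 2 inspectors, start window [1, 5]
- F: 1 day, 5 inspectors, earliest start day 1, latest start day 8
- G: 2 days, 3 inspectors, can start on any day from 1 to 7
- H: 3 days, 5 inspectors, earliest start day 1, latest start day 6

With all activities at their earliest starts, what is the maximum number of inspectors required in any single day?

18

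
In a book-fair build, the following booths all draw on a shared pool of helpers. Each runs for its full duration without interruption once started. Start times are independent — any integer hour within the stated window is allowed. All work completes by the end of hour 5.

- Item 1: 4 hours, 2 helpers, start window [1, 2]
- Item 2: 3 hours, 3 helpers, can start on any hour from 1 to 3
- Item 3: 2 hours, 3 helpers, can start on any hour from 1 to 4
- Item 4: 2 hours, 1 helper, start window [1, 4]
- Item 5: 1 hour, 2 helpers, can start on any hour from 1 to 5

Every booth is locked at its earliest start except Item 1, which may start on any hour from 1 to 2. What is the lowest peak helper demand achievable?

9

Item 1@1: h1:11  h2:9  h3:5  h4:2  h5:0 → peak 11
Item 1@2: h1:9  h2:9  h3:5  h4:2  h5:2 → peak 9
Best is Item 1@2, peak 9.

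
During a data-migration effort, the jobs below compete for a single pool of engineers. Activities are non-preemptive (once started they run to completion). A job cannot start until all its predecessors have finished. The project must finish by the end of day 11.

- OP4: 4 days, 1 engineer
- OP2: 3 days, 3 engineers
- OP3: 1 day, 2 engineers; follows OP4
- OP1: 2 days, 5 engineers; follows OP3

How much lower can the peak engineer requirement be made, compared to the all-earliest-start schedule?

0

Early-start peak: d1:4  d2:4  d3:4  d4:1  d5:2  d6:5  d7:5  d8:0  d9:0  d10:0  d11:0 ⇒ 5.
Leveled (OP4@1, OP2@1, OP3@5, OP1@6): d1:4  d2:4  d3:4  d4:1  d5:2  d6:5  d7:5  d8:0  d9:0  d10:0  d11:0 ⇒ 5.
Reduction 5 − 5 = 0.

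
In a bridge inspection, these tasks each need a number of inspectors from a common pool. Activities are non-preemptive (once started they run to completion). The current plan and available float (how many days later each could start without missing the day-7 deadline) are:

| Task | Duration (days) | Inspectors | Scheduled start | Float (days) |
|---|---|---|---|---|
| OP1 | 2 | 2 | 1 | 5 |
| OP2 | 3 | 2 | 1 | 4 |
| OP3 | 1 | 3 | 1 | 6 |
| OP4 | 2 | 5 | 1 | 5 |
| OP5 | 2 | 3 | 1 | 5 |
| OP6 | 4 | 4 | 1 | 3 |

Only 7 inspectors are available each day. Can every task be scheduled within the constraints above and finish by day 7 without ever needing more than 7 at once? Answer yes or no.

yes

Schedule OP1@1, OP2@3, OP3@1, OP4@2, OP5@6, OP6@4: d1:5  d2:7  d3:7  d4:6  d5:6  d6:7  d7:7 — peak 7 ≤ 7.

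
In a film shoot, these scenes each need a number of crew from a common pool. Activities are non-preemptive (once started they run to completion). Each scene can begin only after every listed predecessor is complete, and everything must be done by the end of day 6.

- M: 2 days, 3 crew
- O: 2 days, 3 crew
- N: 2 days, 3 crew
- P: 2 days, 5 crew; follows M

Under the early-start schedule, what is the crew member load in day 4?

At early start, day 4 has: P.
Demand: 5 = 5.

5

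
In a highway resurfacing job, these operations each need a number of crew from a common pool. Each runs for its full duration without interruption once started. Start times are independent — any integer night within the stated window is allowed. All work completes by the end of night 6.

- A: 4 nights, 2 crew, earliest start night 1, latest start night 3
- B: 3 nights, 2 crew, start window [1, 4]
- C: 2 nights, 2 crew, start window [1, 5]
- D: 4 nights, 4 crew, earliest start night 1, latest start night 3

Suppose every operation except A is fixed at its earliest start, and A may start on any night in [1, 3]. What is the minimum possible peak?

8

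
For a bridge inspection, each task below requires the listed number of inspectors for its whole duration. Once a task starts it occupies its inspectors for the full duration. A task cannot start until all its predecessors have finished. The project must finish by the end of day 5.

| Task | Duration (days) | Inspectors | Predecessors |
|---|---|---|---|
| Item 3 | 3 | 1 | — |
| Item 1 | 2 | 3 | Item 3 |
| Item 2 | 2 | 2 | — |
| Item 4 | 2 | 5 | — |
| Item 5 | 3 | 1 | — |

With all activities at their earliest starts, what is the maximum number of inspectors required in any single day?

9

Early-start schedule: Item 3@1, Item 1@4, Item 2@1, Item 4@1, Item 5@1.
Load per day: day 1: 9, day 2: 9, day 3: 2, day 4: 3, day 5: 3.
Peak is 9.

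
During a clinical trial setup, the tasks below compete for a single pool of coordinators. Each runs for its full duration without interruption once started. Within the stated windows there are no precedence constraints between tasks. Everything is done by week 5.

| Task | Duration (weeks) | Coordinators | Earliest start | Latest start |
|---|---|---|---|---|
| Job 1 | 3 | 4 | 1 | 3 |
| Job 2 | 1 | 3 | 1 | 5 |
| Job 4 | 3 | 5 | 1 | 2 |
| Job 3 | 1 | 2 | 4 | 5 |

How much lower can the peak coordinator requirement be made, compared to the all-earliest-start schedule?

3

Early-start peak: w1:12  w2:9  w3:9  w4:2  w5:0 ⇒ 12.
Leveled (Job 1@1, Job 2@1, Job 4@2, Job 3@4): w1:7  w2:9  w3:9  w4:7  w5:0 ⇒ 9.
Reduction 12 − 9 = 3.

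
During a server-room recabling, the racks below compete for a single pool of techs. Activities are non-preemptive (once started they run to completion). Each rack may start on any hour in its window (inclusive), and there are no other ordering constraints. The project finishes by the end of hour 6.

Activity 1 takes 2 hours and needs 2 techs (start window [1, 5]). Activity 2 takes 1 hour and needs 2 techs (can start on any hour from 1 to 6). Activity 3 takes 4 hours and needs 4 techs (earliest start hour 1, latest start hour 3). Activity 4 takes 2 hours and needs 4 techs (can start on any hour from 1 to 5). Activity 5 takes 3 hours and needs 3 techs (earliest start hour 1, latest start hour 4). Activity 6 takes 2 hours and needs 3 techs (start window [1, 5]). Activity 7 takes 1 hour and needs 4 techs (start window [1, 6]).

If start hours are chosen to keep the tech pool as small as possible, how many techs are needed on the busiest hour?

9

Early-start (Activity 1@1, Activity 2@1, Activity 3@1, Activity 4@1, Activity 5@1, Activity 6@1, Activity 7@1) gives peak 22: h1:22  h2:16  h3:7  h4:4  h5:0  h6:0.
Shift Activity 2→3, Activity 4→4, Activity 6→5, Activity 7→6.
Schedule Activity 1@1, Activity 2@3, Activity 3@1, Activity 4@4, Activity 5@1, Activity 6@5, Activity 7@6: h1:9  h2:9  h3:9  h4:8  h5:7  h6:7 — peak 9.
Total tech-hours = 49 over 6 hours ⇒ peak ≥ ⌈49/6⌉ = 9, so 9 is optimal.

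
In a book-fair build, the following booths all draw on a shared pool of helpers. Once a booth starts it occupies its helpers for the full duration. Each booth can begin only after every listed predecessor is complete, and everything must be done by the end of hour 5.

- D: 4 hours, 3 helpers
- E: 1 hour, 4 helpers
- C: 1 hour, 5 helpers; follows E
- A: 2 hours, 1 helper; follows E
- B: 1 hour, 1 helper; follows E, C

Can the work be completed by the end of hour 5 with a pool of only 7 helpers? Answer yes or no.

no

The minimum achievable peak is 8; 7 < 8, so no feasible schedule stays within the cap.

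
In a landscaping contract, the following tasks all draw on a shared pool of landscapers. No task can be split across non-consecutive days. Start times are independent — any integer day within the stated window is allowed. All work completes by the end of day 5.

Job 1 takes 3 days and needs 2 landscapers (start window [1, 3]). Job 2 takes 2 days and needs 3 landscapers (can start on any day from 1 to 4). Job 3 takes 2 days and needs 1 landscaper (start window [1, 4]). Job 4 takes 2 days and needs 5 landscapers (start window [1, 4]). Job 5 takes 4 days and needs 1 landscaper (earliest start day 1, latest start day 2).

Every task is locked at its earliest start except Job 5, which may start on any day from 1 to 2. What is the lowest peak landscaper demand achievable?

12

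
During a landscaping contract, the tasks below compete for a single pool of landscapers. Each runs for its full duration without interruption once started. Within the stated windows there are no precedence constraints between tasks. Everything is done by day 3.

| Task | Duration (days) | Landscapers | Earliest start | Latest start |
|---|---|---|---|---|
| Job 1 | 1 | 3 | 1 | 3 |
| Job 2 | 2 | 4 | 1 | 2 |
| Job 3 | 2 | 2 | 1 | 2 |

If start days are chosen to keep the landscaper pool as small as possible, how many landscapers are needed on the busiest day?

Early-start (Job 1@1, Job 2@1, Job 3@1) gives peak 9: d1:9  d2:6  d3:0.
Shift Job 2→2.
Schedule Job 1@1, Job 2@2, Job 3@1: d1:5  d2:6  d3:4 — peak 6.
No arrangement of the 12 feasible schedules does better.

6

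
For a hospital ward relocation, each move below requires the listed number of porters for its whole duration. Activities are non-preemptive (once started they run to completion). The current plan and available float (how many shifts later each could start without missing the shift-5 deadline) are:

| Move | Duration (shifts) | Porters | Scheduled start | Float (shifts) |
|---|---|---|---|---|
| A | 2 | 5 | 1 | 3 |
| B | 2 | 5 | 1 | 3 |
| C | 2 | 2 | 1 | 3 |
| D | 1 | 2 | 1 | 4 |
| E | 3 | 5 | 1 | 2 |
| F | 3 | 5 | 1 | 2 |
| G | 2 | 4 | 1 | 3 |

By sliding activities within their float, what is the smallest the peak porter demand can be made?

Early-start (A@1, B@1, C@1, D@1, E@1, F@1, G@1) gives peak 28: s1:28  s2:26  s3:10  s4:0  s5:0.
Shift E→3, F→3, G→3.
Schedule A@1, B@1, C@1, D@1, E@3, F@3, G@3: s1:14  s2:12  s3:14  s4:14  s5:10 — peak 14.

14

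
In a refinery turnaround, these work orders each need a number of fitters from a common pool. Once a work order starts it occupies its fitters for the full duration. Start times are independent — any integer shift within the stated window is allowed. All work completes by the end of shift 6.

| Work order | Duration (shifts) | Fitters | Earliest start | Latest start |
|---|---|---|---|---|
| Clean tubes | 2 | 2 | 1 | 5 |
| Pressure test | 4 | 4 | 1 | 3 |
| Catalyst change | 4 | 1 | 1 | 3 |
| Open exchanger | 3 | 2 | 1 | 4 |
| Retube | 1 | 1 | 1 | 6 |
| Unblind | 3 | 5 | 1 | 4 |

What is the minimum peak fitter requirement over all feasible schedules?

10

Early-start (Clean tubes@1, Pressure test@1, Catalyst change@1, Open exchanger@1, Retube@1, Unblind@1) gives peak 15: s1:15  s2:14  s3:12  s4:5  s5:0  s6:0.
Shift Unblind→4.
Schedule Clean tubes@1, Pressure test@1, Catalyst change@1, Open exchanger@1, Retube@1, Unblind@4: s1:10  s2:9  s3:7  s4:10  s5:5  s6:5 — peak 10.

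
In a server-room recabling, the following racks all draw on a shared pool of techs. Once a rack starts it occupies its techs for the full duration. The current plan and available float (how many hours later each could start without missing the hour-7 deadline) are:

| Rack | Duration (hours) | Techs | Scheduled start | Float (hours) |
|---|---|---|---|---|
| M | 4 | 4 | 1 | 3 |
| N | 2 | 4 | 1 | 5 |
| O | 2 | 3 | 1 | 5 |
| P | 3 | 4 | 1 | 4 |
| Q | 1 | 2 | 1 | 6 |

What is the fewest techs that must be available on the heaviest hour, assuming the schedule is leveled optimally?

Early-start (M@1, N@1, O@1, P@1, Q@1) gives peak 17: h1:17  h2:15  h3:8  h4:4  h5:0  h6:0  h7:0.
Shift O→3, P→5, Q→5.
Schedule M@1, N@1, O@3, P@5, Q@5: h1:8  h2:8  h3:7  h4:7  h5:6  h6:4  h7:4 — peak 8.

8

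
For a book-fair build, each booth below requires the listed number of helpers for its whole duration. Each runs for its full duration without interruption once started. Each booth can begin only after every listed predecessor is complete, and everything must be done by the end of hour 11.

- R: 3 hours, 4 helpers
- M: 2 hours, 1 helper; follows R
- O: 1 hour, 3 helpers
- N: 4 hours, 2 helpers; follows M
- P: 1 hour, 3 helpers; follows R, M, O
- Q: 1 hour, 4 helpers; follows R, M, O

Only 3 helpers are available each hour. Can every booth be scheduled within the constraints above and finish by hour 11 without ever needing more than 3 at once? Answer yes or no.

The minimum achievable peak is 4; 3 < 4, so no feasible schedule stays within the cap.

no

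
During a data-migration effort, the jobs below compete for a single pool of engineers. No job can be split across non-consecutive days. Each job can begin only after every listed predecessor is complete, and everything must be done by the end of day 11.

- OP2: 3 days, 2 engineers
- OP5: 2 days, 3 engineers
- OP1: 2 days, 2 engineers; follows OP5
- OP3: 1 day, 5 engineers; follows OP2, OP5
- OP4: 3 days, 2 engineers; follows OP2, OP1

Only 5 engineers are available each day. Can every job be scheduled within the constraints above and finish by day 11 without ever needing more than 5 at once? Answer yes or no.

yes

Schedule OP2@1, OP5@1, OP1@3, OP3@5, OP4@6: d1:5  d2:5  d3:4  d4:2  d5:5  d6:2  d7:2  d8:2  d9:0  d10:0  d11:0 — peak 5 ≤ 5.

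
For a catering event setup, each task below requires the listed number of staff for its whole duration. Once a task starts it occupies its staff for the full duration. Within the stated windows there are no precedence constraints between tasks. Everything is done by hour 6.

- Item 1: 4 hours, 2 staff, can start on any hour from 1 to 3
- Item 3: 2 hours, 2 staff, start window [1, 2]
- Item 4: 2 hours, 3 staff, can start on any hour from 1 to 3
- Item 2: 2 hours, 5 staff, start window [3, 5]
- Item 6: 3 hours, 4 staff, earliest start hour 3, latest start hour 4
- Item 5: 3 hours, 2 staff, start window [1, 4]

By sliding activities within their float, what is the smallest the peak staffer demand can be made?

Early-start (Item 1@1, Item 3@1, Item 4@1, Item 2@3, Item 6@3, Item 5@1) gives peak 13: h1:9  h2:9  h3:13  h4:11  h5:4  h6:0.
Shift Item 2→5.
Schedule Item 1@1, Item 3@1, Item 4@1, Item 2@5, Item 6@3, Item 5@1: h1:9  h2:9  h3:8  h4:6  h5:9  h6:5 — peak 9.

9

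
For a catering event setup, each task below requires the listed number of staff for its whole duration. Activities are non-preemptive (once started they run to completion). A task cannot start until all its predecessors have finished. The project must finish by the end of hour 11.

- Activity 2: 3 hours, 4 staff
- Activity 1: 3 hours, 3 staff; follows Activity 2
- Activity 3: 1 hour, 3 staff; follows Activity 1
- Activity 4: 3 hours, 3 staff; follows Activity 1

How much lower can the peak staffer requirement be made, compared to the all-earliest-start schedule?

Early-start peak: h1:4  h2:4  h3:4  h4:3  h5:3  h6:3  h7:6  h8:3  h9:3  h10:0  h11:0 ⇒ 6.
Leveled (Activity 2@1, Activity 1@4, Activity 3@7, Activity 4@8): h1:4  h2:4  h3:4  h4:3  h5:3  h6:3  h7:3  h8:3  h9:3  h10:3  h11:0 ⇒ 4.
Reduction 6 − 4 = 2.

2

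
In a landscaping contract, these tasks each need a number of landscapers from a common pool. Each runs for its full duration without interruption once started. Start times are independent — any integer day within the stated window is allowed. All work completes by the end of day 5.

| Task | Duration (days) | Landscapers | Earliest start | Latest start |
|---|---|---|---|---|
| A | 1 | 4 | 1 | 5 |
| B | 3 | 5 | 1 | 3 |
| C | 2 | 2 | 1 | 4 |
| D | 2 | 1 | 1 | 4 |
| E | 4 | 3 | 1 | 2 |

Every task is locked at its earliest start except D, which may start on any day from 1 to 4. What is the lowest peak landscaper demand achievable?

14

D@1: d1:15  d2:11  d3:8  d4:3  d5:0 → peak 15
D@2: d1:14  d2:11  d3:9  d4:3  d5:0 → peak 14
D@3: d1:14  d2:10  d3:9  d4:4  d5:0 → peak 14
D@4: d1:14  d2:10  d3:8  d4:4  d5:1 → peak 14
Best is D@2, peak 14.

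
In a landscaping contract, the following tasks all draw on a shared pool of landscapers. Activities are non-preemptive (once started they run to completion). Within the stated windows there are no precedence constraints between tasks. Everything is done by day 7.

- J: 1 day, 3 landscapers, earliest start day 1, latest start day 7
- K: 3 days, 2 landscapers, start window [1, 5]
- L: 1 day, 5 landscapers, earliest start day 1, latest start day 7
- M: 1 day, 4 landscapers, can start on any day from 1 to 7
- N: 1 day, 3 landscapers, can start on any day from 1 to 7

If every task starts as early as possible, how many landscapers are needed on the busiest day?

17

Early-start schedule: J@1, K@1, L@1, M@1, N@1.
Load per day: day 1: 17, day 2: 2, day 3: 2, day 4: 0, day 5: 0, day 6: 0, day 7: 0.
Peak is 17.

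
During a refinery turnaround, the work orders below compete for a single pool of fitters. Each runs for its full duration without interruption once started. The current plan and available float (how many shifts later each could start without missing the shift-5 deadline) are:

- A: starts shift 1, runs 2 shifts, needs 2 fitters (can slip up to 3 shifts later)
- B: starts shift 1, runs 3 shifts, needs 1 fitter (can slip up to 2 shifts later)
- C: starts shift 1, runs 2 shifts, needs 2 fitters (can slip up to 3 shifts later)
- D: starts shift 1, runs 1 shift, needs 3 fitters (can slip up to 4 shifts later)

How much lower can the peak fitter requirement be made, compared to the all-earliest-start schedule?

5

Early-start peak: s1:8  s2:5  s3:1  s4:0  s5:0 ⇒ 8.
Leveled (A@1, B@1, C@3, D@5): s1:3  s2:3  s3:3  s4:2  s5:3 ⇒ 3.
Reduction 8 − 3 = 5.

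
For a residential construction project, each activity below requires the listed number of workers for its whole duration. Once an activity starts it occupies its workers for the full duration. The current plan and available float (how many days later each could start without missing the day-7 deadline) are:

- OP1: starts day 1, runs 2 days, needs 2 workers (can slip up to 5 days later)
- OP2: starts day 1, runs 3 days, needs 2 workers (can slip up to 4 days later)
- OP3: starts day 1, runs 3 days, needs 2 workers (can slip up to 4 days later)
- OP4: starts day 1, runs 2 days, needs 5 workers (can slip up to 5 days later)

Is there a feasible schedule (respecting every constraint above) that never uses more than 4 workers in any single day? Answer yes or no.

no

The minimum achievable peak is 5; 4 < 5, so no feasible schedule stays within the cap.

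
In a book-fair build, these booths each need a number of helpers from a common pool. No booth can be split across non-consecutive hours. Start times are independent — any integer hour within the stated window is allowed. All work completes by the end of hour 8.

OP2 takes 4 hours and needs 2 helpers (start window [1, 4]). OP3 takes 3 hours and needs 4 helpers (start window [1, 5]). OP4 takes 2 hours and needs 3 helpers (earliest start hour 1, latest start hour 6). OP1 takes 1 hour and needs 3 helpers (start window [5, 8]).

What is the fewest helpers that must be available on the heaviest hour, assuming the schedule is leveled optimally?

Early-start (OP2@1, OP3@1, OP4@1, OP1@5) gives peak 9: h1:9  h2:9  h3:6  h4:2  h5:3  h6:0  h7:0  h8:0.
Shift OP3→5, OP1→8.
Schedule OP2@1, OP3@5, OP4@1, OP1@8: h1:5  h2:5  h3:2  h4:2  h5:4  h6:4  h7:4  h8:3 — peak 5.

5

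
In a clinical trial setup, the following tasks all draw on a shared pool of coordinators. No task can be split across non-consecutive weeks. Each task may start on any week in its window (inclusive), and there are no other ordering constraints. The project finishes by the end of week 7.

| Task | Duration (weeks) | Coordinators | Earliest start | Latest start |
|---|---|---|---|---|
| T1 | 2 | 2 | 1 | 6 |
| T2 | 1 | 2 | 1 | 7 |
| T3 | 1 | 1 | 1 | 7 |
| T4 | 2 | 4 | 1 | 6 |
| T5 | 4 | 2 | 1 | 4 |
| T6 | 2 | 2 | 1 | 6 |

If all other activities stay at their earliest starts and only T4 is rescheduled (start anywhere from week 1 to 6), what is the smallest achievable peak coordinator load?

9

T4@1: w1:13  w2:10  w3:2  w4:2  w5:0  w6:0  w7:0 → peak 13
T4@2: w1:9  w2:10  w3:6  w4:2  w5:0  w6:0  w7:0 → peak 10
T4@3: w1:9  w2:6  w3:6  w4:6  w5:0  w6:0  w7:0 → peak 9
T4@4: w1:9  w2:6  w3:2  w4:6  w5:4  w6:0  w7:0 → peak 9
T4@5: w1:9  w2:6  w3:2  w4:2  w5:4  w6:4  w7:0 → peak 9
T4@6: w1:9  w2:6  w3:2  w4:2  w5:0  w6:4  w7:4 → peak 9
Best is T4@3, peak 9.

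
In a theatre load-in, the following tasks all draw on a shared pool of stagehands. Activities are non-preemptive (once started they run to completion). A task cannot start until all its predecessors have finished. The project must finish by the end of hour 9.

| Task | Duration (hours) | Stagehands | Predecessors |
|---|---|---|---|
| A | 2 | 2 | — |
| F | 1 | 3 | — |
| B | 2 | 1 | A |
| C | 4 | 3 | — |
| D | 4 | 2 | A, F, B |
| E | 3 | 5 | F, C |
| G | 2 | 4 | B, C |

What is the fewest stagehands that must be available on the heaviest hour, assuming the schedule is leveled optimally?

Early-start (A@1, F@1, B@3, C@1, D@5, E@5, G@5) gives peak 11: h1:8  h2:5  h3:4  h4:4  h5:11  h6:11  h7:7  h8:2  h9:0.
Shift F→3, G→8.
Schedule A@1, F@3, B@3, C@1, D@5, E@5, G@8: h1:5  h2:5  h3:7  h4:4  h5:7  h6:7  h7:7  h8:6  h9:4 — peak 7.

7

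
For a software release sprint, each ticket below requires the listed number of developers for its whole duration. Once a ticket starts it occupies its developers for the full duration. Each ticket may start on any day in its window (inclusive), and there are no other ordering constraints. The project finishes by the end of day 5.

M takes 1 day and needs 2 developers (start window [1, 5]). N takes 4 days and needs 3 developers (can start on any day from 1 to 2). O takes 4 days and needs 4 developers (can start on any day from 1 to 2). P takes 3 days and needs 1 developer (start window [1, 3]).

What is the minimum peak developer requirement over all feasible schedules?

8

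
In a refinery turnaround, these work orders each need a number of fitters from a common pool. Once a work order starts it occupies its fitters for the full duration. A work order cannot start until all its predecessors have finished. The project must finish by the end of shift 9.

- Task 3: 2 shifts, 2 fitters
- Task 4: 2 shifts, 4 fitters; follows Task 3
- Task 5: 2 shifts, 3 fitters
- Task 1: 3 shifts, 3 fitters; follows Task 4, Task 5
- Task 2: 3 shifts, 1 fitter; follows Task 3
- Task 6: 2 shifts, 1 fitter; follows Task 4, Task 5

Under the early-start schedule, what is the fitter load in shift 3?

5

At early start, shift 3 has: Task 4, Task 2.
Demand: 4 + 1 = 5.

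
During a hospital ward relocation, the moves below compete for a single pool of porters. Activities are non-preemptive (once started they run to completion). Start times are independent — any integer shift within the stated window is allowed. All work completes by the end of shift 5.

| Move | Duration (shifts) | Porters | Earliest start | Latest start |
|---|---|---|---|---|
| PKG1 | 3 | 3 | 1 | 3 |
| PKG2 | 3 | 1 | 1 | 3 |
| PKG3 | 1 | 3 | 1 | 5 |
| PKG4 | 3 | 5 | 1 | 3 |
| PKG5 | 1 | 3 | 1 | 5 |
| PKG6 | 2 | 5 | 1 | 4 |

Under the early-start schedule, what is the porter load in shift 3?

9

At early start, shift 3 has: PKG1, PKG2, PKG4.
Demand: 3 + 1 + 5 = 9.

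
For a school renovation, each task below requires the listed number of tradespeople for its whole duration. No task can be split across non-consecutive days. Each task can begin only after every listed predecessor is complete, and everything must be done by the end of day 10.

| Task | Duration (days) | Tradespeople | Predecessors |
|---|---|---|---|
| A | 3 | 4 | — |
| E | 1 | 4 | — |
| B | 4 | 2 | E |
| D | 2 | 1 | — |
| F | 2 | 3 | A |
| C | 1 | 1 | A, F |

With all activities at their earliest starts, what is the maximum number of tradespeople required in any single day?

Early-start schedule: A@1, E@1, B@2, D@1, F@4, C@6.
Load per day: day 1: 9, day 2: 7, day 3: 6, day 4: 5, day 5: 5, day 6: 1, day 7: 0, day 8: 0, day 9: 0, day 10: 0.
Peak is 9.

9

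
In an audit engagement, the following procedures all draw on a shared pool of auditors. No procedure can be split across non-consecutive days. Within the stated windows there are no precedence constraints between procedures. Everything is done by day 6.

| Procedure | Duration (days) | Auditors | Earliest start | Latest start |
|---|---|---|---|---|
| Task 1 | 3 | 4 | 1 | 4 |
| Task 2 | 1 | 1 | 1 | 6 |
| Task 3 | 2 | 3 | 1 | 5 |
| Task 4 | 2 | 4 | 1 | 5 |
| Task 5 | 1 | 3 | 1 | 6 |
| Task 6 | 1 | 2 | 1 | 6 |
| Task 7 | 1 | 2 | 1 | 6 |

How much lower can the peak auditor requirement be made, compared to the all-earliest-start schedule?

Early-start peak: d1:19  d2:11  d3:4  d4:0  d5:0  d6:0 ⇒ 19.
Leveled (Task 1@1, Task 2@1, Task 3@2, Task 4@4, Task 5@4, Task 6@1, Task 7@5): d1:7  d2:7  d3:7  d4:7  d5:6  d6:0 ⇒ 7.
Reduction 19 − 7 = 12.

12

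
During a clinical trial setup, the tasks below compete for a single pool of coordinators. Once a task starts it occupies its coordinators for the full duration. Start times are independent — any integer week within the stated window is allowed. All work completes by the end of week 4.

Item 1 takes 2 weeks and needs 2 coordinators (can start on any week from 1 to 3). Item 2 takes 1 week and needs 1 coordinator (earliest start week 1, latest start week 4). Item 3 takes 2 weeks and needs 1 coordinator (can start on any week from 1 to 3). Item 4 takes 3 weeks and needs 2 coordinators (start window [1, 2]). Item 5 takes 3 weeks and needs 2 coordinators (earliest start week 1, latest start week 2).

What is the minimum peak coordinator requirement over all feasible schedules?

Early-start (Item 1@1, Item 2@1, Item 3@1, Item 4@1, Item 5@1) gives peak 8: w1:8  w2:7  w3:4  w4:0.
Shift Item 3→3, Item 5→2.
Schedule Item 1@1, Item 2@1, Item 3@3, Item 4@1, Item 5@2: w1:5  w2:6  w3:5  w4:3 — peak 6.

6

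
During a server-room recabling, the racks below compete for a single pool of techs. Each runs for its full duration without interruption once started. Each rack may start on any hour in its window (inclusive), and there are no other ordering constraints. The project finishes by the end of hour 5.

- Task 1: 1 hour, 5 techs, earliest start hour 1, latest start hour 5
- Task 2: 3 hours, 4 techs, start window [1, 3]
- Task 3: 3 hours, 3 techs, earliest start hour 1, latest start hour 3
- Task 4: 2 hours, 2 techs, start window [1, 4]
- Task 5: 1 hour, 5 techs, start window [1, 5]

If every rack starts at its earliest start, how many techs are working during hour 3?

7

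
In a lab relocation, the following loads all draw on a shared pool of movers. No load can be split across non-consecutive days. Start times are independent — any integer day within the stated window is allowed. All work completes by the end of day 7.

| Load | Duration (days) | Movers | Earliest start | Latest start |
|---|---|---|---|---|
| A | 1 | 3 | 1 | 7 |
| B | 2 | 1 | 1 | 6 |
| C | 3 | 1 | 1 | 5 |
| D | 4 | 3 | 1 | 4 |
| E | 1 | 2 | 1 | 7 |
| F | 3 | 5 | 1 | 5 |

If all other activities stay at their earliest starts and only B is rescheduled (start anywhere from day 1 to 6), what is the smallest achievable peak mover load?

14

B@1: d1:15  d2:10  d3:9  d4:3  d5:0  d6:0  d7:0 → peak 15
B@2: d1:14  d2:10  d3:10  d4:3  d5:0  d6:0  d7:0 → peak 14
B@3: d1:14  d2:9  d3:10  d4:4  d5:0  d6:0  d7:0 → peak 14
B@4: d1:14  d2:9  d3:9  d4:4  d5:1  d6:0  d7:0 → peak 14
B@5: d1:14  d2:9  d3:9  d4:3  d5:1  d6:1  d7:0 → peak 14
B@6: d1:14  d2:9  d3:9  d4:3  d5:0  d6:1  d7:1 → peak 14
Best is B@2, peak 14.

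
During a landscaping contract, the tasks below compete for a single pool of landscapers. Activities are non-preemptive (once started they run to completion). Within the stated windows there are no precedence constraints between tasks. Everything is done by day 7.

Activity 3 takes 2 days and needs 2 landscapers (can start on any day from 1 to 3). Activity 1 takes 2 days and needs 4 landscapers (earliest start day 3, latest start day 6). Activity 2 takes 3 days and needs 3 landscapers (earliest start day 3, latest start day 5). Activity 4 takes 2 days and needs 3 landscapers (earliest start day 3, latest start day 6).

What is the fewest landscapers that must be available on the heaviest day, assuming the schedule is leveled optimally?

6

Early-start (Activity 3@1, Activity 1@3, Activity 2@3, Activity 4@3) gives peak 10: d1:2  d2:2  d3:10  d4:10  d5:3  d6:0  d7:0.
Shift Activity 2→5, Activity 4→5.
Schedule Activity 3@1, Activity 1@3, Activity 2@5, Activity 4@5: d1:2  d2:2  d3:4  d4:4  d5:6  d6:6  d7:3 — peak 6.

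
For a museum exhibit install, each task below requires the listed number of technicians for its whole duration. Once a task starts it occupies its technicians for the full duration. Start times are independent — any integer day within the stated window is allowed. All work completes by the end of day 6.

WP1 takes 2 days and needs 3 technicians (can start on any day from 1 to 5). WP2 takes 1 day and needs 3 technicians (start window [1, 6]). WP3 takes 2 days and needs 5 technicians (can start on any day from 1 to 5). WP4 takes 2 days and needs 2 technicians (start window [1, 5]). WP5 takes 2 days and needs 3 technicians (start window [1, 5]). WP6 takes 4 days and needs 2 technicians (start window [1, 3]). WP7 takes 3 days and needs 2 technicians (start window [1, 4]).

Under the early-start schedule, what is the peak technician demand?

Early-start schedule: WP1@1, WP2@1, WP3@1, WP4@1, WP5@1, WP6@1, WP7@1.
Load per day: day 1: 20, day 2: 17, day 3: 4, day 4: 2, day 5: 0, day 6: 0.
Peak is 20.

20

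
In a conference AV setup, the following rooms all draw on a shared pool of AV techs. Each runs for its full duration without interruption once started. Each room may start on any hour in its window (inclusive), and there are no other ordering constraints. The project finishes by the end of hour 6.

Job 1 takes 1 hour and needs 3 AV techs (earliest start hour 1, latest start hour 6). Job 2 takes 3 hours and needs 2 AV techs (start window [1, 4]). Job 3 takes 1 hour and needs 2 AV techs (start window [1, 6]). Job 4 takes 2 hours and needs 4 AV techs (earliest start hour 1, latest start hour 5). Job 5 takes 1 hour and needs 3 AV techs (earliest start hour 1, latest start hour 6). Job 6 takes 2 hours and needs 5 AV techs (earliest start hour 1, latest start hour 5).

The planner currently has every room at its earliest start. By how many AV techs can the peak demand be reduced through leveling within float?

13

Early-start peak: h1:19  h2:11  h3:2  h4:0  h5:0  h6:0 ⇒ 19.
Leveled (Job 1@1, Job 2@1, Job 3@4, Job 4@2, Job 5@4, Job 6@5): h1:5  h2:6  h3:6  h4:5  h5:5  h6:5 ⇒ 6.
Reduction 19 − 6 = 13.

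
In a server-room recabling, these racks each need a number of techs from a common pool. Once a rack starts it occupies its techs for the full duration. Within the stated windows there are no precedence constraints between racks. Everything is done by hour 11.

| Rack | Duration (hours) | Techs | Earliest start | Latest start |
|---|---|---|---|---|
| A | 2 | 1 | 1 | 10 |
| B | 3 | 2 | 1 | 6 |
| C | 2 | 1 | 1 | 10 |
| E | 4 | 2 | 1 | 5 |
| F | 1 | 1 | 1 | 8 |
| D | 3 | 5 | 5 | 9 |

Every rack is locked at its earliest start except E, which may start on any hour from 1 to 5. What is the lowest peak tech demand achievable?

E@1: h1:7  h2:6  h3:4  h4:2  h5:5  h6:5  h7:5  h8:0  h9:0  h10:0  h11:0 → peak 7
E@2: h1:5  h2:6  h3:4  h4:2  h5:7  h6:5  h7:5  h8:0  h9:0  h10:0  h11:0 → peak 7
E@3: h1:5  h2:4  h3:4  h4:2  h5:7  h6:7  h7:5  h8:0  h9:0  h10:0  h11:0 → peak 7
E@4: h1:5  h2:4  h3:2  h4:2  h5:7  h6:7  h7:7  h8:0  h9:0  h10:0  h11:0 → peak 7
E@5: h1:5  h2:4  h3:2  h4:0  h5:7  h6:7  h7:7  h8:2  h9:0  h10:0  h11:0 → peak 7
Best is E@1, peak 7.

7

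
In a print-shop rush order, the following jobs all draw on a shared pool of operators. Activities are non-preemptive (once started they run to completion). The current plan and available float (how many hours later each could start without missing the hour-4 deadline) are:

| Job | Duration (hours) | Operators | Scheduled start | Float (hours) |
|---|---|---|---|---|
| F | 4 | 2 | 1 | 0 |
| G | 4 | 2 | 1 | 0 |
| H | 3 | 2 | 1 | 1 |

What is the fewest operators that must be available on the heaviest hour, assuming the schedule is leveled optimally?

6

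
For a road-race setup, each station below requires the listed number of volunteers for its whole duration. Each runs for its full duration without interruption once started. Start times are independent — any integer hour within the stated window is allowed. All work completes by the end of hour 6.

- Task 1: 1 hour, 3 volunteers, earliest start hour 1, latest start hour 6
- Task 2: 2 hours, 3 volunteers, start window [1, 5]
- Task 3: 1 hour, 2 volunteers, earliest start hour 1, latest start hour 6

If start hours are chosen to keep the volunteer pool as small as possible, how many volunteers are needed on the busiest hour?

Early-start (Task 1@1, Task 2@1, Task 3@1) gives peak 8: h1:8  h2:3  h3:0  h4:0  h5:0  h6:0.
Shift Task 2→2, Task 3→4.
Schedule Task 1@1, Task 2@2, Task 3@4: h1:3  h2:3  h3:3  h4:2  h5:0  h6:0 — peak 3.

3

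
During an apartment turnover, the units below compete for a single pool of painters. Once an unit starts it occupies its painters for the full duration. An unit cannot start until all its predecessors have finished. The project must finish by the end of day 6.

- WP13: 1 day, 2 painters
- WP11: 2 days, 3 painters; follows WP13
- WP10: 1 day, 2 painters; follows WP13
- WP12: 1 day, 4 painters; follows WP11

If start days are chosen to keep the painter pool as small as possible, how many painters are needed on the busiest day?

4

Early-start (WP13@1, WP11@2, WP10@2, WP12@4) gives peak 5: d1:2  d2:5  d3:3  d4:4  d5:0  d6:0.
Shift WP10→4, WP12→5.
Schedule WP13@1, WP11@2, WP10@4, WP12@5: d1:2  d2:3  d3:3  d4:2  d5:4  d6:0 — peak 4.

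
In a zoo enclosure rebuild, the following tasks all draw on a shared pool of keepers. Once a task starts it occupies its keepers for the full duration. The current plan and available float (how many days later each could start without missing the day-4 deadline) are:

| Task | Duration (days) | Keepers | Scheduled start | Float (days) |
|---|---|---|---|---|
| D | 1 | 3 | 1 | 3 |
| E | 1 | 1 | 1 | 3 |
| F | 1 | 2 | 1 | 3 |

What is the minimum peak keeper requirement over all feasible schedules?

3

Early-start (D@1, E@1, F@1) gives peak 6: d1:6  d2:0  d3:0  d4:0.
Shift E→2, F→2.
Schedule D@1, E@2, F@2: d1:3  d2:3  d3:0  d4:0 — peak 3.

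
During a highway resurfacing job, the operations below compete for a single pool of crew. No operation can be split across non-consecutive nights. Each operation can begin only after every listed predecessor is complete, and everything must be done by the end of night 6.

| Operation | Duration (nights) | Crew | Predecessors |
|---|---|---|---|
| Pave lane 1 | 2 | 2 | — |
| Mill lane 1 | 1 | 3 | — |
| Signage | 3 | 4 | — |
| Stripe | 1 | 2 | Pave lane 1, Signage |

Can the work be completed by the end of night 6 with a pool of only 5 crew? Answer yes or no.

yes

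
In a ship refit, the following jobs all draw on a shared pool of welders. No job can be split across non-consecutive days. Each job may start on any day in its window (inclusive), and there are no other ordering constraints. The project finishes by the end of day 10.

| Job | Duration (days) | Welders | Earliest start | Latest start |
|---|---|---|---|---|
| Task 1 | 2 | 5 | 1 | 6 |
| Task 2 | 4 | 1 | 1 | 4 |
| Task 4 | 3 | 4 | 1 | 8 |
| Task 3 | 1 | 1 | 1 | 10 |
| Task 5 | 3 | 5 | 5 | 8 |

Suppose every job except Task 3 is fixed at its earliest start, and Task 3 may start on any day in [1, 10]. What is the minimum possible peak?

Task 3@1: d1:11  d2:10  d3:5  d4:1  d5:5  d6:5  d7:5  d8:0  d9:0  d10:0 → peak 11
Task 3@2: d1:10  d2:11  d3:5  d4:1  d5:5  d6:5  d7:5  d8:0  d9:0  d10:0 → peak 11
Task 3@3: d1:10  d2:10  d3:6  d4:1  d5:5  d6:5  d7:5  d8:0  d9:0  d10:0 → peak 10
Task 3@4: d1:10  d2:10  d3:5  d4:2  d5:5  d6:5  d7:5  d8:0  d9:0  d10:0 → peak 10
Task 3@5: d1:10  d2:10  d3:5  d4:1  d5:6  d6:5  d7:5  d8:0  d9:0  d10:0 → peak 10
Task 3@6: d1:10  d2:10  d3:5  d4:1  d5:5  d6:6  d7:5  d8:0  d9:0  d10:0 → peak 10
Task 3@7: d1:10  d2:10  d3:5  d4:1  d5:5  d6:5  d7:6  d8:0  d9:0  d10:0 → peak 10
Task 3@8: d1:10  d2:10  d3:5  d4:1  d5:5  d6:5  d7:5  d8:1  d9:0  d10:0 → peak 10
Task 3@9: d1:10  d2:10  d3:5  d4:1  d5:5  d6:5  d7:5  d8:0  d9:1  d10:0 → peak 10
Task 3@10: d1:10  d2:10  d3:5  d4:1  d5:5  d6:5  d7:5  d8:0  d9:0  d10:1 → peak 10
Best is Task 3@3, peak 10.

10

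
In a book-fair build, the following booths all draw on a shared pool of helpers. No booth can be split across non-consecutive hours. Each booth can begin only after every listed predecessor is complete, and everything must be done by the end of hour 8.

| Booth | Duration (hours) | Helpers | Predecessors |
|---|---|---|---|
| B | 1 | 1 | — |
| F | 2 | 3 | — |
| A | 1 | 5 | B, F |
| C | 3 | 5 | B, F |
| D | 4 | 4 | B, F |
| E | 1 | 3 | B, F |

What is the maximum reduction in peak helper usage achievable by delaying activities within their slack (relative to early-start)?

8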